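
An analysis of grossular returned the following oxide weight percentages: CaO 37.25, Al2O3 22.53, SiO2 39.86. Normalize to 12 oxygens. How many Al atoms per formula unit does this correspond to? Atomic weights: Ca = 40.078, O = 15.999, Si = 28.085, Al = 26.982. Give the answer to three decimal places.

1.998 Al apfu

37.25 wt% CaO ÷ 56.077 g/mol = 0.66427 mol, giving 0.66427 Ca and 0.66427 O.
22.53 wt% Al2O3 ÷ 101.961 g/mol = 0.22097 mol, giving 0.44194 Al and 0.66291 O.
39.86 wt% SiO2 ÷ 60.083 g/mol = 0.66342 mol, giving 0.66342 Si and 1.32684 O.
Oxygen sums to 2.65402; scaling by 12/2.65402 = 4.52144 puts the formula on 12 O.
Al: 0.44194 × 4.52144 = 1.998 atoms per formula unit.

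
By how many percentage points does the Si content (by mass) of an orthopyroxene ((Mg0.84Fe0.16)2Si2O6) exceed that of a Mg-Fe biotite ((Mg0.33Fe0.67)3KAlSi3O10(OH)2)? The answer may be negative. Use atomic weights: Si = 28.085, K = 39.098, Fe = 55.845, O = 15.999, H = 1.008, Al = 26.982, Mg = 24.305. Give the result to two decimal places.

9.11 percentage points

Si in (Mg0.84Fe0.16)2Si2O6: molar mass 210.867 g/mol; 2×28.085 = 56.170 g → 26.64 wt%.
Si in (Mg0.33Fe0.67)3KAlSi3O10(OH)2: molar mass 480.649 g/mol; 3×28.085 = 84.255 g → 17.53 wt%.
Difference = 26.64 − 17.53 = 9.11 percentage points.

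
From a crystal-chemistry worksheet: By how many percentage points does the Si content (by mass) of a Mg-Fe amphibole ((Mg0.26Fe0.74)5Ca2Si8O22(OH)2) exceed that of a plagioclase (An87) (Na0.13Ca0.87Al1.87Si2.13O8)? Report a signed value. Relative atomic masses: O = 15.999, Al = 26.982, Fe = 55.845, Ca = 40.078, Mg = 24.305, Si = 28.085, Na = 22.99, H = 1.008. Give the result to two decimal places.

2.52 percentage points

First mineral: 224.680 g Si in 929.051 g formula = 24.18 wt% Si.
Second mineral: 59.821 g Si in 276.126 g formula = 21.66 wt% Si.
24.18% − 21.66% gives a difference of 2.52 percentage points.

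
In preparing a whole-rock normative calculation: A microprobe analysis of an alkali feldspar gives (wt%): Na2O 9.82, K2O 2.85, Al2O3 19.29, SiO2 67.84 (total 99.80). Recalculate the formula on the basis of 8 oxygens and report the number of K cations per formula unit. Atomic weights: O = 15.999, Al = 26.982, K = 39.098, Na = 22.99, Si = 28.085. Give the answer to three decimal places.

Na2O (M=61.979): mol = 0.15844; Na = 0.31688, O = 0.15844.
K2O (M=94.195): mol = 0.03026; K = 0.06052, O = 0.03026.
Al2O3 (M=101.961): mol = 0.18919; Al = 0.37838, O = 0.56757.
SiO2 (M=60.083): mol = 1.12910; Si = 1.12910, O = 2.25820.
ΣO = 3.01447; factor = 8/ΣO = 2.65387.
K apfu = 0.06052 × 2.65387 = 0.161.

0.161 K apfu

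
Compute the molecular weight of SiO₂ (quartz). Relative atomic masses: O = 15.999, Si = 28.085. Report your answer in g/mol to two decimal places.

60.08 g/mol

Si: 1 × 28.085 = 28.0850
O: 2 × 15.999 = 31.9980
Summing the contributions gives the formula mass.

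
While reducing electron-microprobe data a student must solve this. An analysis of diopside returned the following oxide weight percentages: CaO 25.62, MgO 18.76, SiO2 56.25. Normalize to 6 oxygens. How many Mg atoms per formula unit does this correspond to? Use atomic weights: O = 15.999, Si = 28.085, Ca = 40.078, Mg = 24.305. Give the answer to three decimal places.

0.999 Mg apfu

CaO: 25.62/56.077 = 0.45687 mol → 0.45687 mol Ca, 0.45687 mol O.
MgO: 18.76/40.304 = 0.46546 mol → 0.46546 mol Mg, 0.46546 mol O.
SiO2: 56.25/60.083 = 0.93620 mol → 0.93620 mol Si, 1.87240 mol O.
Total oxygen = 2.79473 mol. Normalization factor = 6/2.79473 = 2.14690.
Mg per 6 O = 0.46546 × 2.14690 = 0.999.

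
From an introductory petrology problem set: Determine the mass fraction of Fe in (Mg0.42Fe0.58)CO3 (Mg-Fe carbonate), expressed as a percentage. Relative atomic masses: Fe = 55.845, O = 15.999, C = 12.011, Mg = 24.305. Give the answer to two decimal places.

Formula mass = 0.42×24.305 + 0.58×55.845 + 1×12.011 + 3×15.999 = 102.606 g/mol, of which 32.390 g is Fe.
So Fe makes up 32.390/102.606 = 0.3157 of the mass, i.e. 31.57%.

31.57 mass %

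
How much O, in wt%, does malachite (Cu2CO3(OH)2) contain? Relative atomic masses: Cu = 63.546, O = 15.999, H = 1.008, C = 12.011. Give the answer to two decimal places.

36.18 wt%

Molar mass of Cu2CO3(OH)2: 2×63.546 + 1×12.011 + 5×15.999 + 2×1.008 = 221.114 g/mol.
Mass of O per formula unit: 5 × 15.999 = 79.995 g.
Weight fraction O = 79.995 / 221.114 = 0.3618.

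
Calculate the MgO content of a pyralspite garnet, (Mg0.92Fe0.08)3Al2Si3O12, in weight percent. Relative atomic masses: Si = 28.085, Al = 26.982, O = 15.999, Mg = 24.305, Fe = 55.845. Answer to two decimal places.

Molar mass of (Mg0.92Fe0.08)3Al2Si3O12 = 2.76·24.305 + 0.24·55.845 + 2·26.982 + 3·28.085 + 12·15.999 = 410.692 g/mol.
Each formula unit contains 2.76 Mg, equivalent to 2.76/1 = 2.7600 mol MgO.
M(MgO) = 1×24.305 + 1×15.999 = 40.304 g/mol.
Mass of MgO per formula unit = 2.7600 × 40.304 = 111.239 g.
MgO wt% = 111.239 / 410.692 × 100 = 27.09%.

27.09 wt%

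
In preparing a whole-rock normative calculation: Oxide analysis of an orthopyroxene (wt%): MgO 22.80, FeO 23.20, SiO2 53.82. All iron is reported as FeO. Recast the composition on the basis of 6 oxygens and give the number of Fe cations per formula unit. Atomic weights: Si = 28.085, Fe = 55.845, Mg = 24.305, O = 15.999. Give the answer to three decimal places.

MgO (M=40.304): mol = 0.56570; Mg = 0.56570, O = 0.56570.
FeO (M=71.844): mol = 0.32292; Fe = 0.32292, O = 0.32292.
SiO2 (M=60.083): mol = 0.89576; Si = 0.89576, O = 1.79152.
ΣO = 2.68014; factor = 6/ΣO = 2.23869.
Fe apfu = 0.32292 × 2.23869 = 0.723.

0.723 Fe apfu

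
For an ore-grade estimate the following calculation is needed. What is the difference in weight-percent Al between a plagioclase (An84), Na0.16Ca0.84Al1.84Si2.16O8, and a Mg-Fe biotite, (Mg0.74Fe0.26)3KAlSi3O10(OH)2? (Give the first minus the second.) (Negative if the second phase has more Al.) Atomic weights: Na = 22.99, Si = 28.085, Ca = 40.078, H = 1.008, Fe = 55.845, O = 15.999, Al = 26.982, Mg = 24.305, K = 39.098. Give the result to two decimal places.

11.90 percentage points

Al in Na0.16Ca0.84Al1.84Si2.16O8: molar mass 275.646 g/mol; 1.84×26.982 = 49.647 g → 18.01 wt%.
Al in (Mg0.74Fe0.26)3KAlSi3O10(OH)2: molar mass 441.855 g/mol; 1×26.982 = 26.982 g → 6.11 wt%.
Difference = 18.01 − 6.11 = 11.90 percentage points.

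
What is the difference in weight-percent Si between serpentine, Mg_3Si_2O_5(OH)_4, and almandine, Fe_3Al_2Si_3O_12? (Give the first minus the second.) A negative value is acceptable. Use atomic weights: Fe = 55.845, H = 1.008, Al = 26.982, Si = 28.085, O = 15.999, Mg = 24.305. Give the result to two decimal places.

3.34 percentage points

First mineral: 56.170 g Si in 277.108 g formula = 20.27 wt% Si.
Second mineral: 84.255 g Si in 497.742 g formula = 16.93 wt% Si.
20.27% − 16.93% gives a difference of 3.34 percentage points.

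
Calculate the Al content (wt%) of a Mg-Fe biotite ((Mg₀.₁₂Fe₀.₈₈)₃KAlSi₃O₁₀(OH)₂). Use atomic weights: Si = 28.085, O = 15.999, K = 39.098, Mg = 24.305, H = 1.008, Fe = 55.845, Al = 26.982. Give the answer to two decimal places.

M((Mg₀.₁₂Fe₀.₈₈)₃KAlSi₃O₁₀(OH)₂) = 500.520 g/mol.
Al contributes 1 × 26.982 = 26.982 g per mole.
26.982/500.520 = 0.0539 → 5.39%.

5.39 wt%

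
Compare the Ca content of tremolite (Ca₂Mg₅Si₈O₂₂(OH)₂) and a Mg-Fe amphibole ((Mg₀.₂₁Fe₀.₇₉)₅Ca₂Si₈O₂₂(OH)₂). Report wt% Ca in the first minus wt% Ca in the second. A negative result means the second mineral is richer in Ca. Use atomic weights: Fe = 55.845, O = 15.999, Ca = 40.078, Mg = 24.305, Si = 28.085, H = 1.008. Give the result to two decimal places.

1.31 percentage points

M(Ca₂Mg₅Si₈O₂₂(OH)₂) = 812.353 g/mol, so wt% Ca = 80.156/812.353 × 100 = 9.87%.
M((Mg₀.₂₁Fe₀.₇₉)₅Ca₂Si₈O₂₂(OH)₂) = 936.936 g/mol, so wt% Ca = 80.156/936.936 × 100 = 8.56%.
9.87 − 8.56 = 1.31 pp.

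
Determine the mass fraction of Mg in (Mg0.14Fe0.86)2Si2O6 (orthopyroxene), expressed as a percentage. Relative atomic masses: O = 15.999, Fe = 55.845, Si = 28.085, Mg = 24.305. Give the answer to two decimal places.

Molar mass of (Mg0.14Fe0.86)2Si2O6: 0.28·24.305 + 1.72·55.845 + 2·28.085 + 6·15.999 = 255.023 g/mol.
Mass of Mg per formula unit: 0.28 × 24.305 = 6.805 g.
Weight fraction Mg = 6.805 / 255.023 = 0.0267.

2.67 mass %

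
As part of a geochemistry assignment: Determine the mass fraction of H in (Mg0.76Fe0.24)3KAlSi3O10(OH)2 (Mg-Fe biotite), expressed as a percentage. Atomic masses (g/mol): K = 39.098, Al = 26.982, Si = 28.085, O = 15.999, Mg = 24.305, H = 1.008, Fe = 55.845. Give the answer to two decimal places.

M((Mg0.76Fe0.24)3KAlSi3O10(OH)2) = 439.963 g/mol.
H contributes 2 × 1.008 = 2.016 g per mole.
2.016/439.963 = 0.0046 → 0.46%.

0.46 mass %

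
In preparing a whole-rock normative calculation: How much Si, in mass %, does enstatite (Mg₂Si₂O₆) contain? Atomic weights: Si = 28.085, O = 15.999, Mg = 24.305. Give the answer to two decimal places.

Molar mass of Mg₂Si₂O₆: 2*24.305 + 2*28.085 + 6*15.999 = 200.774 g/mol.
Mass of Si per formula unit: 2 × 28.085 = 56.170 g.
Weight fraction Si = 56.170 / 200.774 = 0.2798.

27.98 mass %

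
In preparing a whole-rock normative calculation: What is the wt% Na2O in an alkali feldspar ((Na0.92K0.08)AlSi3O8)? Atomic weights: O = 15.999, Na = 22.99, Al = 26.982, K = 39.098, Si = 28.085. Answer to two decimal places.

M((Na0.92K0.08)AlSi3O8) = 263.508 g/mol; M(Na2O) = 61.979 g/mol.
Moles Na2O per formula unit = 0.92 Na ÷ 2 = 0.4600.
Na2O fraction = (0.4600 × 61.979) / 263.508 = 28.510/263.508 = 0.1082.

10.82 wt%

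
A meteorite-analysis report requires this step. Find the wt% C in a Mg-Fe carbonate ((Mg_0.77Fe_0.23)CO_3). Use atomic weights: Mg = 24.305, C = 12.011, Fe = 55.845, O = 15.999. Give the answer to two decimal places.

Formula mass = 0.77×24.305 + 0.23×55.845 + 1×12.011 + 3×15.999 = 91.567 g/mol, of which 12.011 g is C.
So C makes up 12.011/91.567 = 0.1312 of the mass, i.e. 13.12%.

13.12 wt%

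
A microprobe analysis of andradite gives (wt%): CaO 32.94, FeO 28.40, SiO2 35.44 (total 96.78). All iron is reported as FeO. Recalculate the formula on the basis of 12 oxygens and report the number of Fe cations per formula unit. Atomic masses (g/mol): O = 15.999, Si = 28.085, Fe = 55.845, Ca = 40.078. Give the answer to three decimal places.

2.194 Fe apfu

CaO: 32.94/56.077 = 0.58741 mol → 0.58741 mol Ca, 0.58741 mol O.
FeO: 28.40/71.844 = 0.39530 mol → 0.39530 mol Fe, 0.39530 mol O.
SiO2: 35.44/60.083 = 0.58985 mol → 0.58985 mol Si, 1.17970 mol O.
Total oxygen = 2.16241 mol. Normalization factor = 12/2.16241 = 5.54936.
Fe per 12 O = 0.39530 × 5.54936 = 2.194.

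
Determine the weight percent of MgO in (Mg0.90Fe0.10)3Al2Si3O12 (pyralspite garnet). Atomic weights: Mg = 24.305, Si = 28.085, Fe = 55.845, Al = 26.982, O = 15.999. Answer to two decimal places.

Molar mass of (Mg0.90Fe0.10)3Al2Si3O12 = 2.70*24.305 + 0.30*55.845 + 2*26.982 + 3*28.085 + 12*15.999 = 412.584 g/mol.
Each formula unit contains 2.70 Mg, equivalent to 2.70/1 = 2.7000 mol MgO.
M(MgO) = 1×24.305 + 1×15.999 = 40.304 g/mol.
Mass of MgO per formula unit = 2.7000 × 40.304 = 108.821 g.
MgO wt% = 108.821 / 412.584 × 100 = 26.38%.

26.38 wt%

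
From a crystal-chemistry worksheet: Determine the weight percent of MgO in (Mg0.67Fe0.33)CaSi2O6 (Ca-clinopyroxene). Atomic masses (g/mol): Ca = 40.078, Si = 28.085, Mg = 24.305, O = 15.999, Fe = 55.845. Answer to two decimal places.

11.90 wt%

Molar mass of (Mg0.67Fe0.33)CaSi2O6 = 0.67*24.305 + 0.33*55.845 + 1*40.078 + 2*28.085 + 6*15.999 = 226.955 g/mol.
Each formula unit contains 0.67 Mg, equivalent to 0.67/1 = 0.6700 mol MgO.
M(MgO) = 1×24.305 + 1×15.999 = 40.304 g/mol.
Mass of MgO per formula unit = 0.6700 × 40.304 = 27.004 g.
MgO wt% = 27.004 / 226.955 × 100 = 11.90%.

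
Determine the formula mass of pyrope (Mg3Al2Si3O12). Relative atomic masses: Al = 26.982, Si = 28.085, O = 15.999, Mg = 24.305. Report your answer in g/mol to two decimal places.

M = 3*24.305 + 2*26.982 + 3*28.085 + 12*15.999

403.12 g/mol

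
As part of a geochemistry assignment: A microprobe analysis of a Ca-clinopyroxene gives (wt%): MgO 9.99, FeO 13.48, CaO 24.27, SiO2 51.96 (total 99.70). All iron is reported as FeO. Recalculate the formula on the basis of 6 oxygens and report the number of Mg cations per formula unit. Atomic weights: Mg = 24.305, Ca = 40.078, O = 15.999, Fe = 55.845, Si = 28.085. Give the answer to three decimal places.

MgO: 9.99/40.304 = 0.24787 mol → 0.24787 mol Mg, 0.24787 mol O.
FeO: 13.48/71.844 = 0.18763 mol → 0.18763 mol Fe, 0.18763 mol O.
CaO: 24.27/56.077 = 0.43280 mol → 0.43280 mol Ca, 0.43280 mol O.
SiO2: 51.96/60.083 = 0.86480 mol → 0.86480 mol Si, 1.72960 mol O.
Total oxygen = 2.59790 mol. Normalization factor = 6/2.59790 = 2.30956.
Mg per 6 O = 0.24787 × 2.30956 = 0.572.

0.572 Mg apfu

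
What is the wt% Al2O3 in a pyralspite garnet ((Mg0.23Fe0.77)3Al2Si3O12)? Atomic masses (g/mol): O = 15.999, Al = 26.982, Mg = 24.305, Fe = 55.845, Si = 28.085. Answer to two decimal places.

M((Mg0.23Fe0.77)3Al2Si3O12) = 475.979 g/mol; M(Al2O3) = 101.961 g/mol.
Moles Al2O3 per formula unit = 2 Al ÷ 2 = 1.0000.
Al2O3 fraction = (1.0000 × 101.961) / 475.979 = 101.961/475.979 = 0.2142.

21.42 wt%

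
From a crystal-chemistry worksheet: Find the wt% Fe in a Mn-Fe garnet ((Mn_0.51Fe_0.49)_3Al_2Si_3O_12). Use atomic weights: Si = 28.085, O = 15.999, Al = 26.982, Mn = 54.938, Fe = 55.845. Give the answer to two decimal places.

16.54 mass %

M((Mn_0.51Fe_0.49)_3Al_2Si_3O_12) = 496.354 g/mol.
Fe contributes 1.47 × 55.845 = 82.092 g per mole.
82.092/496.354 = 0.1654 → 16.54%.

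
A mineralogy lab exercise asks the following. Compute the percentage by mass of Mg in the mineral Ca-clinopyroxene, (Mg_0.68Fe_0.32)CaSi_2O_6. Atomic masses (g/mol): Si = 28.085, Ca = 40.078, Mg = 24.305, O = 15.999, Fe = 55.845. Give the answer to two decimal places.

7.29 weight percent

Molar mass of (Mg_0.68Fe_0.32)CaSi_2O_6: 0.68·24.305 + 0.32·55.845 + 1·40.078 + 2·28.085 + 6·15.999 = 226.640 g/mol.
Mass of Mg per formula unit: 0.68 × 24.305 = 16.527 g.
Weight fraction Mg = 16.527 / 226.640 = 0.0729.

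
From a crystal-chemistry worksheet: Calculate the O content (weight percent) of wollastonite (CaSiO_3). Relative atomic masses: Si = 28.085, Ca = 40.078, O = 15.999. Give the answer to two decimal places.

41.32 weight percent

Molar mass of CaSiO_3: 1·40.078 + 1·28.085 + 3·15.999 = 116.160 g/mol.
Mass of O per formula unit: 3 × 15.999 = 47.997 g.
Weight fraction O = 47.997 / 116.160 = 0.4132.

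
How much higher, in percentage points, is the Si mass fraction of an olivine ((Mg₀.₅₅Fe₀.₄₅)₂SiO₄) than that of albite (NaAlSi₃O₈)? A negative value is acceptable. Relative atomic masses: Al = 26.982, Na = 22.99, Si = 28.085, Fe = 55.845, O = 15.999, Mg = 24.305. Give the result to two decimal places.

-15.52 percentage points

First mineral: 28.085 g Si in 169.077 g formula = 16.61 wt% Si.
Second mineral: 84.255 g Si in 262.219 g formula = 32.13 wt% Si.
16.61% − 32.13% gives a difference of -15.52 percentage points.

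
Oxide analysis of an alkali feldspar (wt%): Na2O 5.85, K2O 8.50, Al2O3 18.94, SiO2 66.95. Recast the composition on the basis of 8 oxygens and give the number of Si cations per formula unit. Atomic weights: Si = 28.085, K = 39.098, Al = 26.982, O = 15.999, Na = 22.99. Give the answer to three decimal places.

Na2O (M=61.979): mol = 0.09439; Na = 0.18878, O = 0.09439.
K2O (M=94.195): mol = 0.09024; K = 0.18048, O = 0.09024.
Al2O3 (M=101.961): mol = 0.18576; Al = 0.37152, O = 0.55728.
SiO2 (M=60.083): mol = 1.11429; Si = 1.11429, O = 2.22858.
ΣO = 2.97049; factor = 8/ΣO = 2.69316.
Si apfu = 1.11429 × 2.69316 = 3.001.

3.001 Si apfu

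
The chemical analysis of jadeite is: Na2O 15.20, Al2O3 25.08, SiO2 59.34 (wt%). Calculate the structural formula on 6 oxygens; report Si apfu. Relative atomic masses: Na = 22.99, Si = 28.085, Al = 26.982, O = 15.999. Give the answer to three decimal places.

15.20 wt% Na2O ÷ 61.979 g/mol = 0.24524 mol, giving 0.49048 Na and 0.24524 O.
25.08 wt% Al2O3 ÷ 101.961 g/mol = 0.24598 mol, giving 0.49196 Al and 0.73794 O.
59.34 wt% SiO2 ÷ 60.083 g/mol = 0.98763 mol, giving 0.98763 Si and 1.97526 O.
Oxygen sums to 2.95844; scaling by 6/2.95844 = 2.02810 puts the formula on 6 O.
Si: 0.98763 × 2.02810 = 2.003 atoms per formula unit.

2.003 Si apfu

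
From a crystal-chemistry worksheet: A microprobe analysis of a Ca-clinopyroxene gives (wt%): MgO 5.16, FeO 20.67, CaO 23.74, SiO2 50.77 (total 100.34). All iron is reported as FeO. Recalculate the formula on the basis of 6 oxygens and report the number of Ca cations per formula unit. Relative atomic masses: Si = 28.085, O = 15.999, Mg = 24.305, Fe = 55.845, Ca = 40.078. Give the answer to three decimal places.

1.004 Ca apfu

5.16 wt% MgO ÷ 40.304 g/mol = 0.12803 mol, giving 0.12803 Mg and 0.12803 O.
20.67 wt% FeO ÷ 71.844 g/mol = 0.28771 mol, giving 0.28771 Fe and 0.28771 O.
23.74 wt% CaO ÷ 56.077 g/mol = 0.42335 mol, giving 0.42335 Ca and 0.42335 O.
50.77 wt% SiO2 ÷ 60.083 g/mol = 0.84500 mol, giving 0.84500 Si and 1.69000 O.
Oxygen sums to 2.52909; scaling by 6/2.52909 = 2.37239 puts the formula on 6 O.
Ca: 0.42335 × 2.37239 = 1.004 atoms per formula unit.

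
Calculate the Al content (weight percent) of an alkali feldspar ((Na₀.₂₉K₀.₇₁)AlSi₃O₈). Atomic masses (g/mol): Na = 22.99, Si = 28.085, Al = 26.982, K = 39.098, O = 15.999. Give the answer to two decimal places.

9.86 weight percent

Formula mass = 0.29*22.99 + 0.71*39.098 + 1*26.982 + 3*28.085 + 8*15.999 = 273.656 g/mol, of which 26.982 g is Al.
So Al makes up 26.982/273.656 = 0.0986 of the mass, i.e. 9.86%.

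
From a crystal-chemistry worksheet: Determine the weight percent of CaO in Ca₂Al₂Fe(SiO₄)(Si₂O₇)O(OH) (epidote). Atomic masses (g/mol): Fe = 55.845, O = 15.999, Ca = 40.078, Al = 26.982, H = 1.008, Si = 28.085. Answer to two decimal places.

M(Ca₂Al₂Fe(SiO₄)(Si₂O₇)O(OH)) = 483.215 g/mol; M(CaO) = 56.077 g/mol.
Moles CaO per formula unit = 2 Ca ÷ 1 = 2.0000.
CaO fraction = (2.0000 × 56.077) / 483.215 = 112.154/483.215 = 0.2321.

23.21 wt%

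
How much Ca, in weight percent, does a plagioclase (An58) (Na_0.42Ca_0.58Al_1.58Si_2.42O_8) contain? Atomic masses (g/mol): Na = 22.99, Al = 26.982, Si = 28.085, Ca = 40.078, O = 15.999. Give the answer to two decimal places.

Molar mass of Na_0.42Ca_0.58Al_1.58Si_2.42O_8: 0.42·22.99 + 0.58·40.078 + 1.58·26.982 + 2.42·28.085 + 8·15.999 = 271.490 g/mol.
Mass of Ca per formula unit: 0.58 × 40.078 = 23.245 g.
Weight fraction Ca = 23.245 / 271.490 = 0.0856.

8.56 weight percent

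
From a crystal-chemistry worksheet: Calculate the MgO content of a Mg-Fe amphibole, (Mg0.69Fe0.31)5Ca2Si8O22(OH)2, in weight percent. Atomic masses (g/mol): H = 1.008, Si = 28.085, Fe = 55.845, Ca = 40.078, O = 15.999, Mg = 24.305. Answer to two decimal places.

16.15 wt%

Formula mass = 861.240 g/mol.
3.45 Mg → 3.4500 mol MgO per formula unit; M(MgO) = 40.304, so MgO mass = 139.049 g.
139.049/861.240 × 100 = 16.15 wt%.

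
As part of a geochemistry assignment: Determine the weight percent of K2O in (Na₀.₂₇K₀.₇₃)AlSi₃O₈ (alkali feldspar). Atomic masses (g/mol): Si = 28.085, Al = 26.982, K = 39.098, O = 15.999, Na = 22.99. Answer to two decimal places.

Molar mass of (Na₀.₂₇K₀.₇₃)AlSi₃O₈ = 0.27*22.99 + 0.73*39.098 + 1*26.982 + 3*28.085 + 8*15.999 = 273.978 g/mol.
Each formula unit contains 0.73 K, equivalent to 0.73/2 = 0.3650 mol K2O.
M(K2O) = 2×39.098 + 1×15.999 = 94.195 g/mol.
Mass of K2O per formula unit = 0.3650 × 94.195 = 34.381 g.
K2O wt% = 34.381 / 273.978 × 100 = 12.55%.

12.55 wt%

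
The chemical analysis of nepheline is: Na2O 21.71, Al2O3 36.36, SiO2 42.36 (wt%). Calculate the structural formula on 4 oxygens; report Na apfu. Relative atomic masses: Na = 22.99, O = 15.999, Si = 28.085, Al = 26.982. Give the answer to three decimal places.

Na2O: 21.71/61.979 = 0.35028 mol → 0.70056 mol Na, 0.35028 mol O.
Al2O3: 36.36/101.961 = 0.35661 mol → 0.71322 mol Al, 1.06983 mol O.
SiO2: 42.36/60.083 = 0.70502 mol → 0.70502 mol Si, 1.41004 mol O.
Total oxygen = 2.83015 mol. Normalization factor = 4/2.83015 = 1.41335.
Na per 4 O = 0.70056 × 1.41335 = 0.990.

0.990 Na apfu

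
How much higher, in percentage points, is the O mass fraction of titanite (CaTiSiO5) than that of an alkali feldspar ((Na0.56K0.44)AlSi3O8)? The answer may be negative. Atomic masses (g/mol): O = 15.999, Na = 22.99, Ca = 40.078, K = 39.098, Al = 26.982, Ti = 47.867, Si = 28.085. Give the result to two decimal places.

M(CaTiSiO5) = 196.025 g/mol, so wt% O = 79.995/196.025 × 100 = 40.81%.
M((Na0.56K0.44)AlSi3O8) = 269.307 g/mol, so wt% O = 127.992/269.307 × 100 = 47.53%.
40.81 − 47.53 = -6.72 pp.

-6.72 percentage points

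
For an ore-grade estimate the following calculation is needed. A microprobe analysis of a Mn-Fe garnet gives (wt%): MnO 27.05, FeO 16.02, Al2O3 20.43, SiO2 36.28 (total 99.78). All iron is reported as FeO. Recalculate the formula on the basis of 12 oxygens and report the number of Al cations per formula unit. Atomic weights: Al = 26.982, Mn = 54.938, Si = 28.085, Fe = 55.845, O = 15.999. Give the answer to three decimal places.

MnO: 27.05/70.937 = 0.38132 mol → 0.38132 mol Mn, 0.38132 mol O.
FeO: 16.02/71.844 = 0.22298 mol → 0.22298 mol Fe, 0.22298 mol O.
Al2O3: 20.43/101.961 = 0.20037 mol → 0.40074 mol Al, 0.60111 mol O.
SiO2: 36.28/60.083 = 0.60383 mol → 0.60383 mol Si, 1.20766 mol O.
Total oxygen = 2.41307 mol. Normalization factor = 12/2.41307 = 4.97292.
Al per 12 O = 0.40074 × 4.97292 = 1.993.

1.993 Al apfu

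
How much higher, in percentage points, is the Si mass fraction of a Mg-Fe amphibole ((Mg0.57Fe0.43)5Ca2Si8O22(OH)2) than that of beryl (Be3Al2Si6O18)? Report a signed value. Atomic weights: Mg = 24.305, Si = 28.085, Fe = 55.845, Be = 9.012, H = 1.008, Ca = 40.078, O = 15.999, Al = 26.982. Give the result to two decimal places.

-5.82 percentage points

Si in (Mg0.57Fe0.43)5Ca2Si8O22(OH)2: molar mass 880.164 g/mol; 8×28.085 = 224.680 g → 25.53 wt%.
Si in Be3Al2Si6O18: molar mass 537.492 g/mol; 6×28.085 = 168.510 g → 31.35 wt%.
Difference = 25.53 − 31.35 = -5.82 percentage points.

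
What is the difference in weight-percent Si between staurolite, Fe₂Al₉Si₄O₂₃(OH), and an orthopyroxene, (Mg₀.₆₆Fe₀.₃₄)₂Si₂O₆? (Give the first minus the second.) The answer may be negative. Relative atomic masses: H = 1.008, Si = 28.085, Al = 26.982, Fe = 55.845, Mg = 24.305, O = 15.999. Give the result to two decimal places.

M(Fe₂Al₉Si₄O₂₃(OH)) = 851.852 g/mol, so wt% Si = 112.340/851.852 × 100 = 13.19%.
M((Mg₀.₆₆Fe₀.₃₄)₂Si₂O₆) = 222.221 g/mol, so wt% Si = 56.170/222.221 × 100 = 25.28%.
13.19 − 25.28 = -12.09 pp.

-12.09 percentage points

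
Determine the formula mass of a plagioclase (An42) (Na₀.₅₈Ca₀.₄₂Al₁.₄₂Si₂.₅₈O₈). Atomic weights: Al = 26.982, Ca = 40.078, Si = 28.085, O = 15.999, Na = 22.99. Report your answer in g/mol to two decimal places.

M = 0.58*22.99 + 0.42*40.078 + 1.42*26.982 + 2.58*28.085 + 8*15.999

268.93 g/mol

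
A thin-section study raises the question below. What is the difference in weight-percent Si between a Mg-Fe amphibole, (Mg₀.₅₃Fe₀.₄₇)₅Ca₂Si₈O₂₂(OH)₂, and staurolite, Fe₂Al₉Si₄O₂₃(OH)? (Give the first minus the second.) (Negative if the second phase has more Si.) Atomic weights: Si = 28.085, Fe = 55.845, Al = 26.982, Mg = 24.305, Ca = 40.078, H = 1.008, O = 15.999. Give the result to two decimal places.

Si in (Mg₀.₅₃Fe₀.₄₇)₅Ca₂Si₈O₂₂(OH)₂: molar mass 886.472 g/mol; 8×28.085 = 224.680 g → 25.35 wt%.
Si in Fe₂Al₉Si₄O₂₃(OH): molar mass 851.852 g/mol; 4×28.085 = 112.340 g → 13.19 wt%.
Difference = 25.35 − 13.19 = 12.16 percentage points.

12.16 percentage points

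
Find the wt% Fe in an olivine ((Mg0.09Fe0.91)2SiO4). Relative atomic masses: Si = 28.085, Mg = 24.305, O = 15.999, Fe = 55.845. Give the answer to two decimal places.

Molar mass of (Mg0.09Fe0.91)2SiO4: 0.18*24.305 + 1.82*55.845 + 1*28.085 + 4*15.999 = 198.094 g/mol.
Mass of Fe per formula unit: 1.82 × 55.845 = 101.638 g.
Weight fraction Fe = 101.638 / 198.094 = 0.5131.

51.31 wt%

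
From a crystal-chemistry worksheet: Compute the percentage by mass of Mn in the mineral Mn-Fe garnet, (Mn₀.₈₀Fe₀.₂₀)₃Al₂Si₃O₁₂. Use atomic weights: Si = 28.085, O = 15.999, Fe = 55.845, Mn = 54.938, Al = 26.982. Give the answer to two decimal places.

Molar mass of (Mn₀.₈₀Fe₀.₂₀)₃Al₂Si₃O₁₂: 2.40*54.938 + 0.60*55.845 + 2*26.982 + 3*28.085 + 12*15.999 = 495.565 g/mol.
Mass of Mn per formula unit: 2.40 × 54.938 = 131.851 g.
Weight fraction Mn = 131.851 / 495.565 = 0.2661.

26.61 wt%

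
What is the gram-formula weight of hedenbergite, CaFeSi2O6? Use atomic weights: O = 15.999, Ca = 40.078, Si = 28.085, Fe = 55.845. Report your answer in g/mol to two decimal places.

Ca: 1 × 40.078 = 40.0780
Fe: 1 × 55.845 = 55.8450
Si: 2 × 28.085 = 56.1700
O: 6 × 15.999 = 95.9940
Summing the contributions gives the formula mass.

248.09 g/mol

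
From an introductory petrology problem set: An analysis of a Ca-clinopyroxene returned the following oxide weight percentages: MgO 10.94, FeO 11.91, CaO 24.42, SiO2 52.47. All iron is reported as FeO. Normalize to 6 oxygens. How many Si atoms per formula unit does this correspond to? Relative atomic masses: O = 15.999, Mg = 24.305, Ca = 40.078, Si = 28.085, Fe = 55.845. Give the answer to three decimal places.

MgO (M=40.304): mol = 0.27144; Mg = 0.27144, O = 0.27144.
FeO (M=71.844): mol = 0.16578; Fe = 0.16578, O = 0.16578.
CaO (M=56.077): mol = 0.43547; Ca = 0.43547, O = 0.43547.
SiO2 (M=60.083): mol = 0.87329; Si = 0.87329, O = 1.74658.
ΣO = 2.61927; factor = 6/ΣO = 2.29071.
Si apfu = 0.87329 × 2.29071 = 2.000.

2.000 Si apfu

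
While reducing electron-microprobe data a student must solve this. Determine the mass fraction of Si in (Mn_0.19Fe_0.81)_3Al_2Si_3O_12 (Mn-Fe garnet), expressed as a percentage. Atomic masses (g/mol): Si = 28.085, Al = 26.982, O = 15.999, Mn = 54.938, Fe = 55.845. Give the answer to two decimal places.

Formula mass = 0.57·54.938 + 2.43·55.845 + 2·26.982 + 3·28.085 + 12·15.999 = 497.225 g/mol, of which 84.255 g is Si.
So Si makes up 84.255/497.225 = 0.1695 of the mass, i.e. 16.95%.

16.95 mass %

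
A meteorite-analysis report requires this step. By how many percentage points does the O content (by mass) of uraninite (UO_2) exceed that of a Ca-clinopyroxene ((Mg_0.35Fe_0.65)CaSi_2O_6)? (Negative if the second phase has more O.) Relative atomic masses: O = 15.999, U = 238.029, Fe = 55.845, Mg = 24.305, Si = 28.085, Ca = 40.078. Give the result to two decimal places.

-28.65 percentage points

First mineral: 31.998 g O in 270.027 g formula = 11.85 wt% O.
Second mineral: 95.994 g O in 237.048 g formula = 40.50 wt% O.
11.85% − 40.50% gives a difference of -28.65 percentage points.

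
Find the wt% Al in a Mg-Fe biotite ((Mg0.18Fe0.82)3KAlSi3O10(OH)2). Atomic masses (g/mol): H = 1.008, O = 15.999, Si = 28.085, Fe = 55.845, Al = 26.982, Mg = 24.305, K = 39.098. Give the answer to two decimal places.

5.45 mass %

Formula mass = 0.54·24.305 + 2.46·55.845 + 1·39.098 + 1·26.982 + 3·28.085 + 12·15.999 + 2·1.008 = 494.842 g/mol, of which 26.982 g is Al.
So Al makes up 26.982/494.842 = 0.0545 of the mass, i.e. 5.45%.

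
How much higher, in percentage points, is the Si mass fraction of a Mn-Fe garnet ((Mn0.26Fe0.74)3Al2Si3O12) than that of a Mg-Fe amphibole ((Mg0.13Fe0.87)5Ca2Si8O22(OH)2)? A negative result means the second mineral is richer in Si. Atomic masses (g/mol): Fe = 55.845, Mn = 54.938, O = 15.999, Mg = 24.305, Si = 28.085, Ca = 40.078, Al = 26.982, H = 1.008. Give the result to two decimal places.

-6.71 percentage points

M((Mn0.26Fe0.74)3Al2Si3O12) = 497.035 g/mol, so wt% Si = 84.255/497.035 × 100 = 16.95%.
M((Mg0.13Fe0.87)5Ca2Si8O22(OH)2) = 949.552 g/mol, so wt% Si = 224.680/949.552 × 100 = 23.66%.
16.95 − 23.66 = -6.71 pp.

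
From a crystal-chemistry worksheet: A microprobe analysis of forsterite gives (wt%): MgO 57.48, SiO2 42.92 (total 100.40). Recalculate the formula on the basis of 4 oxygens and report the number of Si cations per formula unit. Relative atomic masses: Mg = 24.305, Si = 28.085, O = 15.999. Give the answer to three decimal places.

1.001 Si apfu

MgO: 57.48/40.304 = 1.42616 mol → 1.42616 mol Mg, 1.42616 mol O.
SiO2: 42.92/60.083 = 0.71435 mol → 0.71435 mol Si, 1.42870 mol O.
Total oxygen = 2.85486 mol. Normalization factor = 4/2.85486 = 1.40112.
Si per 4 O = 0.71435 × 1.40112 = 1.001.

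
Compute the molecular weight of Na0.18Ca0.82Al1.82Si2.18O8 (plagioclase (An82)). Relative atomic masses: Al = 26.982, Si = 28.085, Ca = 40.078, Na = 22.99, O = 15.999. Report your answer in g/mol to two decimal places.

275.33 g/mol

M = 0.18×22.99 + 0.82×40.078 + 1.82×26.982 + 2.18×28.085 + 8×15.999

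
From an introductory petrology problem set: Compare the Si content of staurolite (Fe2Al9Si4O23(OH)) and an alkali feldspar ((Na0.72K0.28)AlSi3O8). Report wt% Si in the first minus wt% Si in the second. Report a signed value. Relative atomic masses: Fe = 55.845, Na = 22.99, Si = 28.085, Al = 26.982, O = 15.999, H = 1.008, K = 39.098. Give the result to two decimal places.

-18.40 percentage points

Si in Fe2Al9Si4O23(OH): molar mass 851.852 g/mol; 4×28.085 = 112.340 g → 13.19 wt%.
Si in (Na0.72K0.28)AlSi3O8: molar mass 266.729 g/mol; 3×28.085 = 84.255 g → 31.59 wt%.
Difference = 13.19 − 31.59 = -18.40 percentage points.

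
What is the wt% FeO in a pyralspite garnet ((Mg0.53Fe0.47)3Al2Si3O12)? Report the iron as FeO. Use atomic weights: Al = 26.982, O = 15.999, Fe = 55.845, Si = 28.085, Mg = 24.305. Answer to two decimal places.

22.63 wt%

M((Mg0.53Fe0.47)3Al2Si3O12) = 447.593 g/mol; M(FeO) = 71.844 g/mol.
Moles FeO per formula unit = 1.41 Fe ÷ 1 = 1.4100.
FeO fraction = (1.4100 × 71.844) / 447.593 = 101.300/447.593 = 0.2263.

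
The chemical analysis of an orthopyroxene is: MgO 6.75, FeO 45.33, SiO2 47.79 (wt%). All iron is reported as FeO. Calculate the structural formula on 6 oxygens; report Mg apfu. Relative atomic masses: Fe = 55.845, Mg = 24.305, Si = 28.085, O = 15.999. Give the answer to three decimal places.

6.75 wt% MgO ÷ 40.304 g/mol = 0.16748 mol, giving 0.16748 Mg and 0.16748 O.
45.33 wt% FeO ÷ 71.844 g/mol = 0.63095 mol, giving 0.63095 Fe and 0.63095 O.
47.79 wt% SiO2 ÷ 60.083 g/mol = 0.79540 mol, giving 0.79540 Si and 1.59080 O.
Oxygen sums to 2.38923; scaling by 6/2.38923 = 2.51127 puts the formula on 6 O.
Mg: 0.16748 × 2.51127 = 0.421 atoms per formula unit.

0.421 Mg apfu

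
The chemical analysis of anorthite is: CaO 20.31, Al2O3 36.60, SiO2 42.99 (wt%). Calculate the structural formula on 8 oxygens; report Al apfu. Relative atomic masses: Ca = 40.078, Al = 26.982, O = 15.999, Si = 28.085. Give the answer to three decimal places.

2.001 Al apfu

CaO: 20.31/56.077 = 0.36218 mol → 0.36218 mol Ca, 0.36218 mol O.
Al2O3: 36.60/101.961 = 0.35896 mol → 0.71792 mol Al, 1.07688 mol O.
SiO2: 42.99/60.083 = 0.71551 mol → 0.71551 mol Si, 1.43102 mol O.
Total oxygen = 2.87008 mol. Normalization factor = 8/2.87008 = 2.78738.
Al per 8 O = 0.71792 × 2.78738 = 2.001.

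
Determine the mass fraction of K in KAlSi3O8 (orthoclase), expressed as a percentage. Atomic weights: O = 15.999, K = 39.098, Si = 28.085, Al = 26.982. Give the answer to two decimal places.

Molar mass of KAlSi3O8: 1×39.098 + 1×26.982 + 3×28.085 + 8×15.999 = 278.327 g/mol.
Mass of K per formula unit: 1 × 39.098 = 39.098 g.
Weight fraction K = 39.098 / 278.327 = 0.1405.

14.05 weight percent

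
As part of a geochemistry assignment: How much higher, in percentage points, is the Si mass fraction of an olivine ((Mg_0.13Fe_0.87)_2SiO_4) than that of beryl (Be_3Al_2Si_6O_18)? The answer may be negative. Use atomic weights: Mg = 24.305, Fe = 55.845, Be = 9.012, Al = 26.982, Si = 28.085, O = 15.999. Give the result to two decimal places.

First mineral: 28.085 g Si in 195.571 g formula = 14.36 wt% Si.
Second mineral: 168.510 g Si in 537.492 g formula = 31.35 wt% Si.
14.36% − 31.35% gives a difference of -16.99 percentage points.

-16.99 percentage points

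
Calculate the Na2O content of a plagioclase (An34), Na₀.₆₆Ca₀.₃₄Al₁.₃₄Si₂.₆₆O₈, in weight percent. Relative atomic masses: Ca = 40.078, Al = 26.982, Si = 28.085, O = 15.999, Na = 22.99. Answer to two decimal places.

7.64 wt%

Molar mass of Na₀.₆₆Ca₀.₃₄Al₁.₃₄Si₂.₆₆O₈ = 0.66×22.99 + 0.34×40.078 + 1.34×26.982 + 2.66×28.085 + 8×15.999 = 267.654 g/mol.
Each formula unit contains 0.66 Na, equivalent to 0.66/2 = 0.3300 mol Na2O.
M(Na2O) = 2×22.99 + 1×15.999 = 61.979 g/mol.
Mass of Na2O per formula unit = 0.3300 × 61.979 = 20.453 g.
Na2O wt% = 20.453 / 267.654 × 100 = 7.64%.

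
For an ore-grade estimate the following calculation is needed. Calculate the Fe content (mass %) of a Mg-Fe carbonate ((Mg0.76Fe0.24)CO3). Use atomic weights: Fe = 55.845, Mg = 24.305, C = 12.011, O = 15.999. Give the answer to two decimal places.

M((Mg0.76Fe0.24)CO3) = 91.883 g/mol.
Fe contributes 0.24 × 55.845 = 13.403 g per mole.
13.403/91.883 = 0.1459 → 14.59%.

14.59 mass %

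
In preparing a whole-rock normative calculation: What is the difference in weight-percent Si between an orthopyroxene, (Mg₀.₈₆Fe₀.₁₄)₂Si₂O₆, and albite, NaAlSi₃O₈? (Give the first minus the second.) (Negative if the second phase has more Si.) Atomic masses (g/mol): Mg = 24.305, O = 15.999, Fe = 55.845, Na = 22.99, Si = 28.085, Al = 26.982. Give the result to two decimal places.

-5.33 percentage points

M((Mg₀.₈₆Fe₀.₁₄)₂Si₂O₆) = 209.605 g/mol, so wt% Si = 56.170/209.605 × 100 = 26.80%.
M(NaAlSi₃O₈) = 262.219 g/mol, so wt% Si = 84.255/262.219 × 100 = 32.13%.
26.80 − 32.13 = -5.33 pp.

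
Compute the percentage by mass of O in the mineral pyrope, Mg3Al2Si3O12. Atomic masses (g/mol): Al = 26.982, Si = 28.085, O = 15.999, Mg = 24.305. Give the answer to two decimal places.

47.63 wt%

Formula mass = 3*24.305 + 2*26.982 + 3*28.085 + 12*15.999 = 403.122 g/mol, of which 191.988 g is O.
So O makes up 191.988/403.122 = 0.4763 of the mass, i.e. 47.63%.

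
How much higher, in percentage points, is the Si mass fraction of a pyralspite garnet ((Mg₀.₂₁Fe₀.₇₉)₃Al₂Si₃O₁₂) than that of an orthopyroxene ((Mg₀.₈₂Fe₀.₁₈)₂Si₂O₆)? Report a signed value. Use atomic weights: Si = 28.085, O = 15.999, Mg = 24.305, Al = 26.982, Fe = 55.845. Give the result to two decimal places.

-8.85 percentage points

M((Mg₀.₂₁Fe₀.₇₉)₃Al₂Si₃O₁₂) = 477.872 g/mol, so wt% Si = 84.255/477.872 × 100 = 17.63%.
M((Mg₀.₈₂Fe₀.₁₈)₂Si₂O₆) = 212.128 g/mol, so wt% Si = 56.170/212.128 × 100 = 26.48%.
17.63 − 26.48 = -8.85 pp.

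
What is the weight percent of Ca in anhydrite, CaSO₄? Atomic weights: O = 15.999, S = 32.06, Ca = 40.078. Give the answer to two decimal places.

29.44 weight percent

Molar mass of CaSO₄: 1*40.078 + 1*32.06 + 4*15.999 = 136.134 g/mol.
Mass of Ca per formula unit: 1 × 40.078 = 40.078 g.
Weight fraction Ca = 40.078 / 136.134 = 0.2944.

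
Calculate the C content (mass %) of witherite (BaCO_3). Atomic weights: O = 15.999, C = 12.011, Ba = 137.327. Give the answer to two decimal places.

M(BaCO_3) = 197.335 g/mol.
C contributes 1 × 12.011 = 12.011 g per mole.
12.011/197.335 = 0.0609 → 6.09%.

6.09 mass %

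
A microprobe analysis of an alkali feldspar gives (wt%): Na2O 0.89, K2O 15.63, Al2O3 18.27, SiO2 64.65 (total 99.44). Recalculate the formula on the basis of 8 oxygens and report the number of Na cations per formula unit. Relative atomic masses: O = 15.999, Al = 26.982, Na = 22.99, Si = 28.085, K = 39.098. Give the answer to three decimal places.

0.080 Na apfu

Na2O (M=61.979): mol = 0.01436; Na = 0.02872, O = 0.01436.
K2O (M=94.195): mol = 0.16593; K = 0.33186, O = 0.16593.
Al2O3 (M=101.961): mol = 0.17919; Al = 0.35838, O = 0.53757.
SiO2 (M=60.083): mol = 1.07601; Si = 1.07601, O = 2.15202.
ΣO = 2.86988; factor = 8/ΣO = 2.78757.
Na apfu = 0.02872 × 2.78757 = 0.080.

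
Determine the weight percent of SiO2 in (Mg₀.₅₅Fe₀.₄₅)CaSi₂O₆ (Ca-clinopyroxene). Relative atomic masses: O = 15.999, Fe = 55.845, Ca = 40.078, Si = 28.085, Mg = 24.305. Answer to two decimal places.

M((Mg₀.₅₅Fe₀.₄₅)CaSi₂O₆) = 230.740 g/mol; M(SiO2) = 60.083 g/mol.
Moles SiO2 per formula unit = 2 Si ÷ 1 = 2.0000.
SiO2 fraction = (2.0000 × 60.083) / 230.740 = 120.166/230.740 = 0.5208.

52.08 wt%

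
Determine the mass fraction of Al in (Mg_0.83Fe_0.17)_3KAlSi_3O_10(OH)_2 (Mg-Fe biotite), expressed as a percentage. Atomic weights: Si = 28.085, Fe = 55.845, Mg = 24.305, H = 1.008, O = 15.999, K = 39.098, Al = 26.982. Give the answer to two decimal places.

Formula mass = 2.49×24.305 + 0.51×55.845 + 1×39.098 + 1×26.982 + 3×28.085 + 12×15.999 + 2×1.008 = 433.339 g/mol, of which 26.982 g is Al.
So Al makes up 26.982/433.339 = 0.0623 of the mass, i.e. 6.23%.

6.23 wt%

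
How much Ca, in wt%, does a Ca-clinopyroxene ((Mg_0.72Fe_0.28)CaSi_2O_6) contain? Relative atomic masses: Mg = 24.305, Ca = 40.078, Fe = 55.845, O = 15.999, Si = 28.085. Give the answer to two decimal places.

Molar mass of (Mg_0.72Fe_0.28)CaSi_2O_6: 0.72*24.305 + 0.28*55.845 + 1*40.078 + 2*28.085 + 6*15.999 = 225.378 g/mol.
Mass of Ca per formula unit: 1 × 40.078 = 40.078 g.
Weight fraction Ca = 40.078 / 225.378 = 0.1778.

17.78 wt%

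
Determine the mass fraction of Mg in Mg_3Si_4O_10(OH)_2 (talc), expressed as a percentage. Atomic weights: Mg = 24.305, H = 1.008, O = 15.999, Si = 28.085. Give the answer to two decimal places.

Molar mass of Mg_3Si_4O_10(OH)_2: 3×24.305 + 4×28.085 + 12×15.999 + 2×1.008 = 379.259 g/mol.
Mass of Mg per formula unit: 3 × 24.305 = 72.915 g.
Weight fraction Mg = 72.915 / 379.259 = 0.1923.

19.23 mass %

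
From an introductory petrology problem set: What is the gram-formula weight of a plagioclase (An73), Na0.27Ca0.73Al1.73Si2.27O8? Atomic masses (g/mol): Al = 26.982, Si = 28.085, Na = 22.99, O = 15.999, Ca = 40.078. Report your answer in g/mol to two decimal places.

273.89 g/mol

The formula mass is the sum 0.27(22.99) + 0.73(40.078) + 1.73(26.982) + 2.27(28.085) + 8(15.999).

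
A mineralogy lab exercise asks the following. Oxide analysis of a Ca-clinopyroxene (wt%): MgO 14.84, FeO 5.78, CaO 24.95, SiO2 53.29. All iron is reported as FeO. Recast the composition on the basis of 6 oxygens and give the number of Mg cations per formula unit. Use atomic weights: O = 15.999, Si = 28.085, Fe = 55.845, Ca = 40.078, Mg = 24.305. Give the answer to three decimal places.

0.828 Mg apfu

MgO: 14.84/40.304 = 0.36820 mol → 0.36820 mol Mg, 0.36820 mol O.
FeO: 5.78/71.844 = 0.08045 mol → 0.08045 mol Fe, 0.08045 mol O.
CaO: 24.95/56.077 = 0.44492 mol → 0.44492 mol Ca, 0.44492 mol O.
SiO2: 53.29/60.083 = 0.88694 mol → 0.88694 mol Si, 1.77388 mol O.
Total oxygen = 2.66745 mol. Normalization factor = 6/2.66745 = 2.24934.
Mg per 6 O = 0.36820 × 2.24934 = 0.828.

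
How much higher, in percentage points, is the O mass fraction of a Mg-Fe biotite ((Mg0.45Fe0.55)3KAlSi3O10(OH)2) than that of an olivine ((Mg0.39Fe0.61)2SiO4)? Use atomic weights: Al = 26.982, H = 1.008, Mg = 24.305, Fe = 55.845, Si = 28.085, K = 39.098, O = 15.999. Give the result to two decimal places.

5.19 percentage points

O in (Mg0.45Fe0.55)3KAlSi3O10(OH)2: molar mass 469.295 g/mol; 12×15.999 = 191.988 g → 40.91 wt%.
O in (Mg0.39Fe0.61)2SiO4: molar mass 179.170 g/mol; 4×15.999 = 63.996 g → 35.72 wt%.
Difference = 40.91 − 35.72 = 5.19 percentage points.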